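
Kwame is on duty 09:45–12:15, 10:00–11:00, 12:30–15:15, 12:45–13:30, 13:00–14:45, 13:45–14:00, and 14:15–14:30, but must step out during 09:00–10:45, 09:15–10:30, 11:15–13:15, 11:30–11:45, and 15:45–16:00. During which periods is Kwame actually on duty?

A, merged: 09:45–12:15, 12:30–15:15.
B, merged: 09:00–10:45, 11:15–13:15, 15:45–16:00.
09:45–12:15 minus B → 10:45–11:15.
12:30–15:15 minus B → 13:15–15:15.

10:45–11:15, 13:15–15:15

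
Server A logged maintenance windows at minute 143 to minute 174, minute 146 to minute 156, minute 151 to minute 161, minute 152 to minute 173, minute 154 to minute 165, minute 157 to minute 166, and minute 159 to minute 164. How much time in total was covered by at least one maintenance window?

31 minutes

Merged: minute 143 to minute 174.
Length: 31 minutes.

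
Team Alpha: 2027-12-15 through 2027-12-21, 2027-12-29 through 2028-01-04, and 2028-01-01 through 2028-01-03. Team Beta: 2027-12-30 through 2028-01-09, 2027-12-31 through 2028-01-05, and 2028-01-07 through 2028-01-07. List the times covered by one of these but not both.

First set merges to 2027-12-15 through 2027-12-21, 2027-12-29 through 2028-01-04.
Second set merges to 2027-12-30 through 2028-01-09.
A but not B: 2027-12-15 through 2027-12-21, 2027-12-29 through 2027-12-29.
B but not A: 2028-01-05 through 2028-01-09.
Combining gives A △ B.

2027-12-15 through 2027-12-21, 2027-12-29 through 2027-12-29, 2028-01-05 through 2028-01-09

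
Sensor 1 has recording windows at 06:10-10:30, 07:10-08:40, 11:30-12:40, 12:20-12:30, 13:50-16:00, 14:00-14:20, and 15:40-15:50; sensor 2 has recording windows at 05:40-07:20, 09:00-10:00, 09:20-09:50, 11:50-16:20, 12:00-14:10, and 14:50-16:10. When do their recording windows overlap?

06:10–07:20, 09:00–10:00, 11:50–12:40, 13:50–16:00

Merge the first list: 06:10–10:30, 11:30–12:40, 13:50–16:00.
Merge the second list: 05:40–07:20, 09:00–10:00, 11:50–16:20.
06:10–10:30 overlaps B on 06:10–07:20, 09:00–10:00.
11:30–12:40 overlaps B on 11:50–12:40.
13:50–16:00 overlaps B on 13:50–16:00.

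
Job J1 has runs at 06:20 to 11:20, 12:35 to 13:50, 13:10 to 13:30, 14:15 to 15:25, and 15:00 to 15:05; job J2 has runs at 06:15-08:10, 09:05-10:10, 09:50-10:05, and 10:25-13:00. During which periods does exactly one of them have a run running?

A, merged: 06:20-11:20, 12:35-13:50, 14:15-15:25.
B, merged: 06:15-08:10, 09:05-10:10, 10:25-13:00.
Only in the first: 08:10-09:05, 10:10-10:25, 13:00-13:50, 14:15-15:25.
Only in the second: 06:15-06:20, 11:20-12:35.
Together these are the periods covered by exactly one.

06:15-06:20, 08:10-09:05, 10:10-10:25, 11:20-12:35, 13:00-13:50, 14:15-15:25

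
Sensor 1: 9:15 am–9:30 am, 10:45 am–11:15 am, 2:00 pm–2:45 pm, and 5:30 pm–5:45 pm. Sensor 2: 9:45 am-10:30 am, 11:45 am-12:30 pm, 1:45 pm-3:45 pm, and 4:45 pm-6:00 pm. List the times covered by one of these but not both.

Only in the first: 9:15 am–9:30 am, 10:45 am–11:15 am.
Only in the second: 9:45 am–10:30 am, 11:45 am–12:30 pm, 1:45 pm–2:00 pm, 2:45 pm–3:45 pm, 4:45 pm–5:30 pm, 5:45 pm–6:00 pm.
Together these are the periods covered by exactly one.

9:15 am–9:30 am, 9:45 am–10:30 am, 10:45 am–11:15 am, 11:45 am–12:30 pm, 1:45 pm–2:00 pm, 2:45 pm–3:45 pm, 4:45 pm–5:30 pm, 5:45 pm–6:00 pm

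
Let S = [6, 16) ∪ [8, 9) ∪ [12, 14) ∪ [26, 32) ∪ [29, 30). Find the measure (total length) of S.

Merged: [6, 16), [26, 32).
Lengths: 10 + 6 = 16.

16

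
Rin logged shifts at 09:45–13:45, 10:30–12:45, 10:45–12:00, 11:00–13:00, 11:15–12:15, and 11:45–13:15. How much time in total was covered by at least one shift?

4 h

Merged: 09:45–13:45.
Length: 4 h.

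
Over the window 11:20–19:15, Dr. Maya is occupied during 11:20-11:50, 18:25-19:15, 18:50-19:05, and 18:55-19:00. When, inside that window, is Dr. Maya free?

11:50-18:25

Covered (merged): 11:20-11:50, 18:25-19:15.
Uncovered inside 11:20-19:15: 11:50-18:25.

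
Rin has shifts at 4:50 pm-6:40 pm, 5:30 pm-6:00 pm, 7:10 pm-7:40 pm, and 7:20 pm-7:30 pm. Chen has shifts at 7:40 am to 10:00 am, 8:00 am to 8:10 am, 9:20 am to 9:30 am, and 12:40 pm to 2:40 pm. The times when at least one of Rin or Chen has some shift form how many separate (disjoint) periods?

4

First set merges to 4:50 pm–6:40 pm, 7:10 pm–7:40 pm.
Second set merges to 7:40 am–10:00 am, 12:40 pm–2:40 pm.
A ∪ B = 7:40 am–10:00 am, 12:40 pm–2:40 pm, 4:50 pm–6:40 pm, 7:10 pm–7:40 pm.
That is 4 disjoint pieces.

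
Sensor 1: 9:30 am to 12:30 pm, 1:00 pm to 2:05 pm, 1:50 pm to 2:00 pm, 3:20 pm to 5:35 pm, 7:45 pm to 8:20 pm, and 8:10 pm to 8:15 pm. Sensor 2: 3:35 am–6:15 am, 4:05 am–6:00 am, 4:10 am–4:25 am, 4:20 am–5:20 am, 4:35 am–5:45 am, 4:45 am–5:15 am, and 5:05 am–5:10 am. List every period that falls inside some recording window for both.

none

First set merges to 9:30 am–12:30 pm, 1:00 pm–2:05 pm, 3:20 pm–5:35 pm, 7:45 pm–8:20 pm.
Second set merges to 3:35 am–6:15 am.
9:30 am–12:30 pm meets no B interval.
1:00 pm–2:05 pm meets no B interval.
3:20 pm–5:35 pm meets no B interval.
7:45 pm–8:20 pm meets no B interval.
No overlap.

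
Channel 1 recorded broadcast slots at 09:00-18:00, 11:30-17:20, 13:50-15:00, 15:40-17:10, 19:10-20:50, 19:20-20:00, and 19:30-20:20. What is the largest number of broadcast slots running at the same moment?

3

At 13:50, 3 of the intervals are simultaneously active.
No point has more.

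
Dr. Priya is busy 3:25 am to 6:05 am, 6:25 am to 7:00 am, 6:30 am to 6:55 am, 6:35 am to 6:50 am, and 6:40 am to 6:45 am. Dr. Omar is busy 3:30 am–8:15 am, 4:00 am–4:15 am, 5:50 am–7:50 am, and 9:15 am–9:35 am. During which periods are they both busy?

Merge the first list: 3:25 am–6:05 am, 6:25 am–7:00 am.
Merge the second list: 3:30 am–8:15 am, 9:15 am–9:35 am.
3:25 am–6:05 am ∩ B → 3:30 am–6:05 am.
6:25 am–7:00 am ∩ B → 6:25 am–7:00 am.

3:30 am–6:05 am, 6:25 am–7:00 am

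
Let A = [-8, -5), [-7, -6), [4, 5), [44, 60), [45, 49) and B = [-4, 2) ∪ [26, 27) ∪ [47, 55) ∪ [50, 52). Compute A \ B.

Merge the first list: [-8, -5), [4, 5), [44, 60).
Merge the second list: [-4, 2), [26, 27), [47, 55).
[-8, -5) is untouched.
[4, 5) is untouched.
[44, 60) with B removed leaves [44, 47), [55, 60).

[-8, -5) ∪ [4, 5) ∪ [44, 47) ∪ [55, 60)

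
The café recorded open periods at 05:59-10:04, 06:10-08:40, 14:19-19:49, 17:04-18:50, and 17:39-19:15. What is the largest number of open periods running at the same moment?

3

At 17:39, 3 of the intervals are simultaneously active.
No point has more.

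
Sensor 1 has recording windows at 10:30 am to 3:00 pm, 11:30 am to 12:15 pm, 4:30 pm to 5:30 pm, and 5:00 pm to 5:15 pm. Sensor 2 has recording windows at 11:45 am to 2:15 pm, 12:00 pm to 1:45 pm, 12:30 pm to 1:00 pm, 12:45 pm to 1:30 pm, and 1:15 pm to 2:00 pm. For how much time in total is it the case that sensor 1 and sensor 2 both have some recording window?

First set merges to 10:30 am–3:00 pm, 4:30 pm–5:30 pm.
Second set merges to 11:45 am–2:15 pm.
A ∩ B = 11:45 am–2:15 pm.
Total: 2 h 30 min.

2 h 30 min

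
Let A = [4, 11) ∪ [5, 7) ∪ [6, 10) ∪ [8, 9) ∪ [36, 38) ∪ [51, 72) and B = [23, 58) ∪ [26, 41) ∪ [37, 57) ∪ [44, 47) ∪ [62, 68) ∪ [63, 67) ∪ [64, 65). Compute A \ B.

[4, 11) ∪ [58, 62) ∪ [68, 72)

A, merged: [4, 11), [36, 38), [51, 72).
B, merged: [23, 58), [62, 68).
[4, 11): no B overlap → unchanged.
[36, 38): fully covered by B → removed.
[51, 72) minus B → [58, 62), [68, 72).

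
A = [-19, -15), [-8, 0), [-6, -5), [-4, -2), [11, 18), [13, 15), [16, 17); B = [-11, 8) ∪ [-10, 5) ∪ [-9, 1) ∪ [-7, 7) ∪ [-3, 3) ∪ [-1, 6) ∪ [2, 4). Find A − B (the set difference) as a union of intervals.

[-19, -15) ∪ [11, 18)

A, merged: [-19, -15), [-8, 0), [11, 18).
B, merged: [-11, 8).
[-19, -15): no B overlap → unchanged.
[-8, 0): fully covered by B → removed.
[11, 18): no B overlap → unchanged.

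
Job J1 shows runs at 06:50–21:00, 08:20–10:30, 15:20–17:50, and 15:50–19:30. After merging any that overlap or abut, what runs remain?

08:20-10:30 overlaps/touches 06:50-21:00 → extend to 06:50-21:00.
15:20-17:50 overlaps/touches 06:50-21:00 → extend to 06:50-21:00.
15:50-19:30 overlaps/touches 06:50-21:00 → extend to 06:50-21:00.

06:50-21:00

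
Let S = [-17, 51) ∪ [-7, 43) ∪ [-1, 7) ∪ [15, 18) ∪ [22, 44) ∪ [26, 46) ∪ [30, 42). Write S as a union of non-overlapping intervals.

[-17, 51)

[-7, 43) overlaps/touches [-17, 51) → extend to [-17, 51).
[-1, 7) overlaps/touches [-17, 51) → extend to [-17, 51).
[15, 18) overlaps/touches [-17, 51) → extend to [-17, 51).
[22, 44) overlaps/touches [-17, 51) → extend to [-17, 51).
[26, 46) overlaps/touches [-17, 51) → extend to [-17, 51).
[30, 42) overlaps/touches [-17, 51) → extend to [-17, 51).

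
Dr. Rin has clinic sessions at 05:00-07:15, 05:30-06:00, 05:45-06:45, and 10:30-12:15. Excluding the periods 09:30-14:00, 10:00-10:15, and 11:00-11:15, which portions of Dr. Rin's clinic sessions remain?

05:00-07:15

Merge the first list: 05:00-07:15, 10:30-12:15.
Merge the second list: 09:30-14:00.
05:00-07:15 is untouched.
10:30-12:15 lies entirely inside B → drops out.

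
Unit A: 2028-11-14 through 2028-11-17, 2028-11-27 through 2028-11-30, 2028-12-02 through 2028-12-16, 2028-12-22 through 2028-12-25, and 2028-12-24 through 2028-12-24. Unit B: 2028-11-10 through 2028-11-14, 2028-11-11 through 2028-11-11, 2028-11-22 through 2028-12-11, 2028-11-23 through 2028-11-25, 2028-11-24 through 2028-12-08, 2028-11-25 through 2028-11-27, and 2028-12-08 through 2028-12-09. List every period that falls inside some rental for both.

Merge the first list: 2028-11-14 through 2028-11-17, 2028-11-27 through 2028-11-30, 2028-12-02 through 2028-12-16, 2028-12-22 through 2028-12-25.
Merge the second list: 2028-11-10 through 2028-11-14, 2028-11-22 through 2028-12-11.
2028-11-14 through 2028-11-17 ∩ B → 2028-11-14 through 2028-11-14.
2028-11-27 through 2028-11-30 ∩ B → 2028-11-27 through 2028-11-30.
2028-12-02 through 2028-12-16 ∩ B → 2028-12-02 through 2028-12-11.
2028-12-22 through 2028-12-25 meets no B interval.

2028-11-14 through 2028-11-14, 2028-11-27 through 2028-11-30, 2028-12-02 through 2028-12-11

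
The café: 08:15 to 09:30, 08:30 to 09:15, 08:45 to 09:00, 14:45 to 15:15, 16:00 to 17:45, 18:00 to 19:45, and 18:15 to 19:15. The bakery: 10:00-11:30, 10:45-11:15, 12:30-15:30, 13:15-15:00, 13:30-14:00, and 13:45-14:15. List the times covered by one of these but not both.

08:15-09:30, 10:00-11:30, 12:30-14:45, 15:15-15:30, 16:00-17:45, 18:00-19:45

First set merges to 08:15-09:30, 14:45-15:15, 16:00-17:45, 18:00-19:45.
Second set merges to 10:00-11:30, 12:30-15:30.
A \ B = 08:15-09:30, 16:00-17:45, 18:00-19:45.
B \ A = 10:00-11:30, 12:30-14:45, 15:15-15:30.
Union of the two gives the symmetric difference.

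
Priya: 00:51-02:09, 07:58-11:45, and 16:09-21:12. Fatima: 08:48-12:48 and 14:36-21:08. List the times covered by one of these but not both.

00:51–02:09, 07:58–08:48, 11:45–12:48, 14:36–16:09, 21:08–21:12

Only in the first: 00:51–02:09, 07:58–08:48, 21:08–21:12.
Only in the second: 11:45–12:48, 14:36–16:09.
Together these are the periods covered by exactly one.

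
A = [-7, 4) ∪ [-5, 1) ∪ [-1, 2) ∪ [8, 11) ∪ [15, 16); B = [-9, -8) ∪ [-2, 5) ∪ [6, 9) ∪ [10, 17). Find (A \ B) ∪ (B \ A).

[-9, -8) ∪ [-7, -2) ∪ [4, 5) ∪ [6, 8) ∪ [9, 10) ∪ [11, 15) ∪ [16, 17)

First set merges to [-7, 4), [8, 11), [15, 16).
Only in the first: [-7, -2), [9, 10).
Only in the second: [-9, -8), [4, 5), [6, 8), [11, 15), [16, 17).
Together these are the periods covered by exactly one.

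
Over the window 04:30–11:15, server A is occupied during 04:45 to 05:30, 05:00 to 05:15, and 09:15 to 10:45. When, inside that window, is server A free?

After merging, the occupied span is 04:45–05:30, 09:15–10:45.
Gaps within 04:30–11:15: 04:30–04:45, 05:30–09:15, 10:45–11:15.

04:30–04:45, 05:30–09:15, 10:45–11:15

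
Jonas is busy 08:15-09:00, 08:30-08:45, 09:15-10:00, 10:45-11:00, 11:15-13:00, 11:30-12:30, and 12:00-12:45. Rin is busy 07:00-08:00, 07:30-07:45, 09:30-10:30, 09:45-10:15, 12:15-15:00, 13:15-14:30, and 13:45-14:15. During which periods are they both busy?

09:30-10:00, 12:15-13:00

A, merged: 08:15-09:00, 09:15-10:00, 10:45-11:00, 11:15-13:00.
B, merged: 07:00-08:00, 09:30-10:30, 12:15-15:00.
08:15-09:00 meets no B interval.
09:15-10:00 ∩ B → 09:30-10:00.
10:45-11:00 meets no B interval.
11:15-13:00 ∩ B → 12:15-13:00.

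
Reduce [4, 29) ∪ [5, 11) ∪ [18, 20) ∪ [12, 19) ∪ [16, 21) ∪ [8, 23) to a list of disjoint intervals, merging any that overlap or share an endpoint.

Sort by start: [4, 29), [5, 11), [8, 23), [12, 19), [16, 21), [18, 20).
[5, 11) overlaps/touches [4, 29) → extend to [4, 29).
[8, 23) overlaps/touches [4, 29) → extend to [4, 29).
[12, 19) overlaps/touches [4, 29) → extend to [4, 29).
[16, 21) overlaps/touches [4, 29) → extend to [4, 29).
[18, 20) overlaps/touches [4, 29) → extend to [4, 29).

[4, 29)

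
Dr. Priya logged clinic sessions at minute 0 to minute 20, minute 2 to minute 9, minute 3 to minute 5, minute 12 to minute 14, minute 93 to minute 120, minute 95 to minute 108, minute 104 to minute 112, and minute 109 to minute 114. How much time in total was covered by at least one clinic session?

47 minutes

Merged: minute 0 to minute 20, minute 93 to minute 120.
Lengths: 20 minutes + 27 minutes = 47 minutes.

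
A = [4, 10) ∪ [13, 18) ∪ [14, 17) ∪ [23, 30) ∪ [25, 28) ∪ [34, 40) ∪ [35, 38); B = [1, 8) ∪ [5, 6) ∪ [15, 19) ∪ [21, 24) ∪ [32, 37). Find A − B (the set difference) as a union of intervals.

First set merges to [4, 10), [13, 18), [23, 30), [34, 40).
Second set merges to [1, 8), [15, 19), [21, 24), [32, 37).
[4, 10) with B removed leaves [8, 10).
[13, 18) with B removed leaves [13, 15).
[23, 30) with B removed leaves [24, 30).
[34, 40) with B removed leaves [37, 40).

[8, 10) ∪ [13, 15) ∪ [24, 30) ∪ [37, 40)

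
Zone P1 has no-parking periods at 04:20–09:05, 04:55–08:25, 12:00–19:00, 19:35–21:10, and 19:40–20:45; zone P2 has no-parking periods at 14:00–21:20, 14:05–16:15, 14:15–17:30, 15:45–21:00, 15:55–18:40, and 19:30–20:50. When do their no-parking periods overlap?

First set merges to 04:20-09:05, 12:00-19:00, 19:35-21:10.
Second set merges to 14:00-21:20.
04:20-09:05 meets no B interval.
12:00-19:00 ∩ B → 14:00-19:00.
19:35-21:10 ∩ B → 19:35-21:10.

14:00-19:00, 19:35-21:10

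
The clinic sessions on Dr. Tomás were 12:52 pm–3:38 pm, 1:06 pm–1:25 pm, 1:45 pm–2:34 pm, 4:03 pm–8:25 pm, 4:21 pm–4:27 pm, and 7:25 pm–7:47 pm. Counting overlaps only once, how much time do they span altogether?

Merged: 12:52 pm–3:38 pm, 4:03 pm–8:25 pm.
Lengths: 2 h 46 min + 4 h 22 min = 7 h 8 min.

7 h 8 min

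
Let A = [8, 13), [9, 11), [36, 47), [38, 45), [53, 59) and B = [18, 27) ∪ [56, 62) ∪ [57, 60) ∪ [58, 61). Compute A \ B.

[8, 13) ∪ [36, 47) ∪ [53, 56)

Merge the first list: [8, 13), [36, 47), [53, 59).
Merge the second list: [18, 27), [56, 62).
[8, 13) is untouched.
[36, 47) is untouched.
[53, 59) with B removed leaves [53, 56).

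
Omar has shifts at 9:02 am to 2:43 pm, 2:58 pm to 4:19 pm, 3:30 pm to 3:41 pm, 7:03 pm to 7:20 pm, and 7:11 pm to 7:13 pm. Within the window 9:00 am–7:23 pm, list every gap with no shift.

After merging, the occupied span is 9:02 am–2:43 pm, 2:58 pm–4:19 pm, 7:03 pm–7:20 pm.
Complement within 9:00 am–7:23 pm: 9:00 am–9:02 am, 2:43 pm–2:58 pm, 4:19 pm–7:03 pm, 7:20 pm–7:23 pm.

9:00 am–9:02 am, 2:43 pm–2:58 pm, 4:19 pm–7:03 pm, 7:20 pm–7:23 pm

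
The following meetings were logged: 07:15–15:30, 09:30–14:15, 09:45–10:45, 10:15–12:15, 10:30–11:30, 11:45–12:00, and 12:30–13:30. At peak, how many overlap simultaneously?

At 10:30, 5 of the intervals are simultaneously active.
No point has more.

5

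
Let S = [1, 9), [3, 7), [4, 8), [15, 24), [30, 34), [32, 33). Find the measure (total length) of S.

21

Merged: [1, 9), [15, 24), [30, 34).
Lengths: 8 + 9 + 4 = 21.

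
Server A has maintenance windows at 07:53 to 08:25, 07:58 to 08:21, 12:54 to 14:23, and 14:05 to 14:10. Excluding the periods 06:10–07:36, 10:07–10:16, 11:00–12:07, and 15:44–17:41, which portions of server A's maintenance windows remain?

07:53–08:25, 12:54–14:23

First set merges to 07:53–08:25, 12:54–14:23.
07:53–08:25: no B overlap → unchanged.
12:54–14:23: no B overlap → unchanged.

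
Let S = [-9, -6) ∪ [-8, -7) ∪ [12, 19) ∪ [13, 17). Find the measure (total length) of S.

Merged: [-9, -6), [12, 19).
Lengths: 3 + 7 = 10.

10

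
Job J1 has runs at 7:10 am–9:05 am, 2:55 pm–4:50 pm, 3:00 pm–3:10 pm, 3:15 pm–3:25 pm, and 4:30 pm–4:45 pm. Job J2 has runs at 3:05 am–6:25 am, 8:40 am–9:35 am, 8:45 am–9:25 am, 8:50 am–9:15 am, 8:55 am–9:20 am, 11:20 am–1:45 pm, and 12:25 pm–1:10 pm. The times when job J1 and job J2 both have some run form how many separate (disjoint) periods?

Merge the first list: 7:10 am–9:05 am, 2:55 pm–4:50 pm.
Merge the second list: 3:05 am–6:25 am, 8:40 am–9:35 am, 11:20 am–1:45 pm.
A ∩ B = 8:40 am–9:05 am.
That is 1 disjoint piece.

1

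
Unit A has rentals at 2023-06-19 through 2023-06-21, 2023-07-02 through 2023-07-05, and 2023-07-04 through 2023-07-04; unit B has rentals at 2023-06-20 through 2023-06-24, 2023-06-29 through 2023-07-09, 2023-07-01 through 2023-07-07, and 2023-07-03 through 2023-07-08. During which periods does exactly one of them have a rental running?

First set merges to 2023-06-19 through 2023-06-21, 2023-07-02 through 2023-07-05.
Second set merges to 2023-06-20 through 2023-06-24, 2023-06-29 through 2023-07-09.
A but not B: 2023-06-19 through 2023-06-19.
B but not A: 2023-06-22 through 2023-06-24, 2023-06-29 through 2023-07-01, 2023-07-06 through 2023-07-09.
Combining gives A △ B.

2023-06-19 through 2023-06-19, 2023-06-22 through 2023-06-24, 2023-06-29 through 2023-07-01, 2023-07-06 through 2023-07-09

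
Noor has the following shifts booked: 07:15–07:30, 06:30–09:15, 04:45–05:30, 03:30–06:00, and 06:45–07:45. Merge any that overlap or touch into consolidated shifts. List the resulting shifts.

Sort by start: 03:30-06:00, 04:45-05:30, 06:30-09:15, 06:45-07:45, 07:15-07:30.
04:45-05:30 overlaps/touches 03:30-06:00 → extend to 03:30-06:00.
06:30-09:15 is disjoint → start new block.
06:45-07:45 overlaps/touches 06:30-09:15 → extend to 06:30-09:15.
07:15-07:30 overlaps/touches 06:30-09:15 → extend to 06:30-09:15.

03:30-06:00, 06:30-09:15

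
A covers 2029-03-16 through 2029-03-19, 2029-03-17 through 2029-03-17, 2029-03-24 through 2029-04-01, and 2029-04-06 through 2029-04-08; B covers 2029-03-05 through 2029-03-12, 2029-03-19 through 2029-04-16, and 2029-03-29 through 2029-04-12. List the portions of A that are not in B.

2029-03-16 through 2029-03-18

Merge the first list: 2029-03-16 through 2029-03-19, 2029-03-24 through 2029-04-01, 2029-04-06 through 2029-04-08.
Merge the second list: 2029-03-05 through 2029-03-12, 2029-03-19 through 2029-04-16.
2029-03-16 through 2029-03-19 \ B = 2029-03-16 through 2029-03-18.
2029-03-24 through 2029-04-01: entirely removed.
2029-04-06 through 2029-04-08: entirely removed.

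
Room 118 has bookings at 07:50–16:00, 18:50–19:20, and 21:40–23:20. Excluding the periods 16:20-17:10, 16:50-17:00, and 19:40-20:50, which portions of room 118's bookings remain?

07:50-16:00, 18:50-19:20, 21:40-23:20

B, merged: 16:20-17:10, 19:40-20:50.
07:50-16:00: no B overlap → unchanged.
18:50-19:20: no B overlap → unchanged.
21:40-23:20: no B overlap → unchanged.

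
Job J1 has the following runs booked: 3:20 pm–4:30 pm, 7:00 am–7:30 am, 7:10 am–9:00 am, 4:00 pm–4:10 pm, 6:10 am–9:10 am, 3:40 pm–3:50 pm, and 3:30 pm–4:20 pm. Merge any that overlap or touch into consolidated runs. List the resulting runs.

6:10 am-9:10 am, 3:20 pm-4:30 pm

Sort by start: 6:10 am-9:10 am, 7:00 am-7:30 am, 7:10 am-9:00 am, 3:20 pm-4:30 pm, 3:30 pm-4:20 pm, 3:40 pm-3:50 pm, 4:00 pm-4:10 pm.
7:00 am-7:30 am overlaps/touches 6:10 am-9:10 am → extend to 6:10 am-9:10 am.
7:10 am-9:00 am overlaps/touches 6:10 am-9:10 am → extend to 6:10 am-9:10 am.
3:20 pm-4:30 pm is disjoint → start new block.
3:30 pm-4:20 pm overlaps/touches 3:20 pm-4:30 pm → extend to 3:20 pm-4:30 pm.
3:40 pm-3:50 pm overlaps/touches 3:20 pm-4:30 pm → extend to 3:20 pm-4:30 pm.
4:00 pm-4:10 pm overlaps/touches 3:20 pm-4:30 pm → extend to 3:20 pm-4:30 pm.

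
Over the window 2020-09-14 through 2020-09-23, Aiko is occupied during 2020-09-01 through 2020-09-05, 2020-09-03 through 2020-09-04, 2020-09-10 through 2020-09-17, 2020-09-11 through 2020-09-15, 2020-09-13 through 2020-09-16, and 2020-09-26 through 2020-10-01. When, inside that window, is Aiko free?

After merging, the occupied span is 2020-09-01 through 2020-09-05, 2020-09-10 through 2020-09-17, 2020-09-26 through 2020-10-01.
Complement within 2020-09-14 through 2020-09-23: 2020-09-18 through 2020-09-23.

2020-09-18 through 2020-09-23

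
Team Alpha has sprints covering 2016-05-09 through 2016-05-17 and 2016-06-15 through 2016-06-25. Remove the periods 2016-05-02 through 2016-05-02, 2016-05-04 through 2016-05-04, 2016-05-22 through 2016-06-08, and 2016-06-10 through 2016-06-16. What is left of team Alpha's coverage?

2016-05-09 through 2016-05-17: nothing removed.
2016-06-15 through 2016-06-25 \ B = 2016-06-17 through 2016-06-25.

2016-05-09 through 2016-05-17, 2016-06-17 through 2016-06-25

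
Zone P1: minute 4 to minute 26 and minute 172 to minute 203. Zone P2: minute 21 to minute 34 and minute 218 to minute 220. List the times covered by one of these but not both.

minute 4 to minute 21, minute 26 to minute 34, minute 172 to minute 203, minute 218 to minute 220

Only in the first: minute 4 to minute 21, minute 172 to minute 203.
Only in the second: minute 26 to minute 34, minute 218 to minute 220.
Together these are the periods covered by exactly one.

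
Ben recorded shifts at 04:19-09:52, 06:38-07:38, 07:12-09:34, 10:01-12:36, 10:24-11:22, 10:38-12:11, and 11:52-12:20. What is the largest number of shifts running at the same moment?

Walk the sorted start/end points keeping a running depth.
The depth first hits 3 at 07:12.

3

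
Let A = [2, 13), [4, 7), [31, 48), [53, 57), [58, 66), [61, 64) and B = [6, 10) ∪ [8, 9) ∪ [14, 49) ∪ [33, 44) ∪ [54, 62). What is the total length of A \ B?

Merge the first list: [2, 13), [31, 48), [53, 57), [58, 66).
Merge the second list: [6, 10), [14, 49), [54, 62).
A \ B = [2, 6), [10, 13), [53, 54), [62, 66).
Total: 4 + 3 + 1 + 4 = 12.

12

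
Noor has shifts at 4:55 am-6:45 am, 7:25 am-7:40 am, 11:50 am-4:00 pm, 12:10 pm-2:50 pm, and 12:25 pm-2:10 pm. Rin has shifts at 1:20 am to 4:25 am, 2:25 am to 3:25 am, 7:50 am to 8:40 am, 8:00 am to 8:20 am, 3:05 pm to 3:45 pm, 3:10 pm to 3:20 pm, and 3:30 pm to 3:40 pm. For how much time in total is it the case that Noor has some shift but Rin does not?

First set merges to 4:55 am–6:45 am, 7:25 am–7:40 am, 11:50 am–4:00 pm.
Second set merges to 1:20 am–4:25 am, 7:50 am–8:40 am, 3:05 pm–3:45 pm.
A \ B = 4:55 am–6:45 am, 7:25 am–7:40 am, 11:50 am–3:05 pm, 3:45 pm–4:00 pm.
Total: 1 h 50 min + 15 min + 3 h 15 min + 15 min = 5 h 35 min.

5 h 35 min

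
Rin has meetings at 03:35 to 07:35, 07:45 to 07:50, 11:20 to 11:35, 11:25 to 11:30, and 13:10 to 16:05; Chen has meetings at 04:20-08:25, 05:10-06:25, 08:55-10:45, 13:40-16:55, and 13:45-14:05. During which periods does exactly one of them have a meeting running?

Merge the first list: 03:35–07:35, 07:45–07:50, 11:20–11:35, 13:10–16:05.
Merge the second list: 04:20–08:25, 08:55–10:45, 13:40–16:55.
A \ B = 03:35–04:20, 11:20–11:35, 13:10–13:40.
B \ A = 07:35–07:45, 07:50–08:25, 08:55–10:45, 16:05–16:55.
Union of the two gives the symmetric difference.

03:35–04:20, 07:35–07:45, 07:50–08:25, 08:55–10:45, 11:20–11:35, 13:10–13:40, 16:05–16:55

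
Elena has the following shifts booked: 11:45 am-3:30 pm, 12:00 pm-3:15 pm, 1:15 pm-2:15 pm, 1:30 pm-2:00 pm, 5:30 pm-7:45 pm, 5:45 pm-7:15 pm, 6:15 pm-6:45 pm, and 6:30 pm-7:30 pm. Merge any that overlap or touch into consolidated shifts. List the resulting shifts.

12:00 pm-3:15 pm overlaps/touches 11:45 am-3:30 pm → extend to 11:45 am-3:30 pm.
1:15 pm-2:15 pm overlaps/touches 11:45 am-3:30 pm → extend to 11:45 am-3:30 pm.
1:30 pm-2:00 pm overlaps/touches 11:45 am-3:30 pm → extend to 11:45 am-3:30 pm.
5:30 pm-7:45 pm is disjoint → start new block.
5:45 pm-7:15 pm overlaps/touches 5:30 pm-7:45 pm → extend to 5:30 pm-7:45 pm.
6:15 pm-6:45 pm overlaps/touches 5:30 pm-7:45 pm → extend to 5:30 pm-7:45 pm.
6:30 pm-7:30 pm overlaps/touches 5:30 pm-7:45 pm → extend to 5:30 pm-7:45 pm.

11:45 am-3:30 pm, 5:30 pm-7:45 pm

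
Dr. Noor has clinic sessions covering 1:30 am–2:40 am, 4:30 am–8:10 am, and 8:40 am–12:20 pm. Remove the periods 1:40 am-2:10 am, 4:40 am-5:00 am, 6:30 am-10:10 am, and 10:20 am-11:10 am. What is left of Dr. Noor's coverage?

1:30 am–1:40 am, 2:10 am–2:40 am, 4:30 am–4:40 am, 5:00 am–6:30 am, 10:10 am–10:20 am, 11:10 am–12:20 pm

1:30 am–2:40 am with B removed leaves 1:30 am–1:40 am, 2:10 am–2:40 am.
4:30 am–8:10 am with B removed leaves 4:30 am–4:40 am, 5:00 am–6:30 am.
8:40 am–12:20 pm with B removed leaves 10:10 am–10:20 am, 11:10 am–12:20 pm.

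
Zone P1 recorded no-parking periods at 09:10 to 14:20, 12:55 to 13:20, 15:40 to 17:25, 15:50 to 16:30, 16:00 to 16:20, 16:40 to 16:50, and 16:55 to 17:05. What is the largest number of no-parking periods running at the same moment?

3

Walk the sorted start/end points keeping a running depth.
The depth first hits 3 at 16:00.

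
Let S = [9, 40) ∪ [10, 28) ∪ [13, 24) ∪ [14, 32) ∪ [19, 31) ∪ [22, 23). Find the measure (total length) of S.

Merged: [9, 40).
Length: 31.

31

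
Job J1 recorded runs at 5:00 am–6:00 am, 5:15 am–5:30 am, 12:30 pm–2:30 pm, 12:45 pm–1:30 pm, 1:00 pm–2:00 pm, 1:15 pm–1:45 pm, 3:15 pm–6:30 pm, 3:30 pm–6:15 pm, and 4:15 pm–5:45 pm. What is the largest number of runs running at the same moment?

4

Sweep endpoints in order; track running count of active intervals.
Peak of 4 reached at 1:15 pm.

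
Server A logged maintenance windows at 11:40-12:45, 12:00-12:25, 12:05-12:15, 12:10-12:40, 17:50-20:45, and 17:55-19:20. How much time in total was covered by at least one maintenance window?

Merged: 11:40-12:45, 17:50-20:45.
Lengths: 1 h 5 min + 2 h 55 min = 4 h.

4 h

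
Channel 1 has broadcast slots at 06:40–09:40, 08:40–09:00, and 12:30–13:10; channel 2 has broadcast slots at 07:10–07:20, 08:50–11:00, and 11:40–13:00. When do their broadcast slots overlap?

07:10-07:20, 08:50-09:40, 12:30-13:00

First set merges to 06:40-09:40, 12:30-13:10.
06:40-09:40 overlaps B on 07:10-07:20, 08:50-09:40.
12:30-13:10 overlaps B on 12:30-13:00.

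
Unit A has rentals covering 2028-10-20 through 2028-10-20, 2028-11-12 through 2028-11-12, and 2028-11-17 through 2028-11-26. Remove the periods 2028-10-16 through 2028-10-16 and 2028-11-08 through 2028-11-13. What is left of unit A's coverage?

2028-10-20 through 2028-10-20: no B overlap → unchanged.
2028-11-12 through 2028-11-12: fully covered by B → removed.
2028-11-17 through 2028-11-26: no B overlap → unchanged.

2028-10-20 through 2028-10-20, 2028-11-17 through 2028-11-26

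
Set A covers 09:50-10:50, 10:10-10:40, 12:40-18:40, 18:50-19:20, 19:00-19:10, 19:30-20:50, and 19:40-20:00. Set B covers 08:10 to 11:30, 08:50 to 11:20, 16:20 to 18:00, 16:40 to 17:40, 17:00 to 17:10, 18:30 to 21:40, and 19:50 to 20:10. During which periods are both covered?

A, merged: 09:50-10:50, 12:40-18:40, 18:50-19:20, 19:30-20:50.
B, merged: 08:10-11:30, 16:20-18:00, 18:30-21:40.
09:50-10:50 overlaps B on 09:50-10:50.
12:40-18:40 overlaps B on 16:20-18:00, 18:30-18:40.
18:50-19:20 overlaps B on 18:50-19:20.
19:30-20:50 overlaps B on 19:30-20:50.

09:50-10:50, 16:20-18:00, 18:30-18:40, 18:50-19:20, 19:30-20:50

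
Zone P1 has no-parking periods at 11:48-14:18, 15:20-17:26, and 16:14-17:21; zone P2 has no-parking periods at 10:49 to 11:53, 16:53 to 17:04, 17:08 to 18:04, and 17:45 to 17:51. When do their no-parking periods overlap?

11:48–11:53, 16:53–17:04, 17:08–17:26

A, merged: 11:48–14:18, 15:20–17:26.
B, merged: 10:49–11:53, 16:53–17:04, 17:08–18:04.
11:48–14:18 overlaps B on 11:48–11:53.
15:20–17:26 overlaps B on 16:53–17:04, 17:08–17:26.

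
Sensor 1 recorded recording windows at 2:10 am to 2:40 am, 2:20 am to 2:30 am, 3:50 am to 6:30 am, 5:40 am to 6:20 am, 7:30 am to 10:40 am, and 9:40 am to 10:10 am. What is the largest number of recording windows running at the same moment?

Walk the sorted start/end points keeping a running depth.
The depth first hits 2 at 2:20 am.

2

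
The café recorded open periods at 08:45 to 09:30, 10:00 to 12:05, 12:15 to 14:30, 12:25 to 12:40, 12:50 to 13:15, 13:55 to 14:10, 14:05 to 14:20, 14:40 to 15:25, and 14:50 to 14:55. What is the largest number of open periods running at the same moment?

At 14:05, 3 of the intervals are simultaneously active.
No point has more.

3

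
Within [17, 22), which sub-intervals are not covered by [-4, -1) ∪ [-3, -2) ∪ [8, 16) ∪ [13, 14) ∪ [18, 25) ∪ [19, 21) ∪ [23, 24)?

[17, 18)

Covered (merged): [-4, -1), [8, 16), [18, 25).
Uncovered inside [17, 22): [17, 18).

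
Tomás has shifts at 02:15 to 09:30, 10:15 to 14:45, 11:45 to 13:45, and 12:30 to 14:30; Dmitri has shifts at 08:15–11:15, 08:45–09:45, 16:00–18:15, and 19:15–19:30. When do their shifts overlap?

08:15-09:30, 10:15-11:15

A, merged: 02:15-09:30, 10:15-14:45.
B, merged: 08:15-11:15, 16:00-18:15, 19:15-19:30.
02:15-09:30 overlaps B on 08:15-09:30.
10:15-14:45 overlaps B on 10:15-11:15.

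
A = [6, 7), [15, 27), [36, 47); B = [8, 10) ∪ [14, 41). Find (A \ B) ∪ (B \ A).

Only in the first: [6, 7), [41, 47).
Only in the second: [8, 10), [14, 15), [27, 36).
Together these are the periods covered by exactly one.

[6, 7) ∪ [8, 10) ∪ [14, 15) ∪ [27, 36) ∪ [41, 47)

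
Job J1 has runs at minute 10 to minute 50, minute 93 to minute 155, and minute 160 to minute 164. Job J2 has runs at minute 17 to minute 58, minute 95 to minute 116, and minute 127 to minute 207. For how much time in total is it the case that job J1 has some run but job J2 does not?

A \ B = minute 10 to minute 17, minute 93 to minute 95, minute 116 to minute 127.
Total: 7 minutes + 2 minutes + 11 minutes = 20 minutes.

20 minutes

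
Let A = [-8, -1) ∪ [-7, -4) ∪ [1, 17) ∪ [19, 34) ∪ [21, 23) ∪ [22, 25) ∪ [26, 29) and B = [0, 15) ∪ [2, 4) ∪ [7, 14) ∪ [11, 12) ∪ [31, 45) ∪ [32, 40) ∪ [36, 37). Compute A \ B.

A, merged: [-8, -1), [1, 17), [19, 34).
B, merged: [0, 15), [31, 45).
[-8, -1): no B overlap → unchanged.
[1, 17) minus B → [15, 17).
[19, 34) minus B → [19, 31).

[-8, -1) ∪ [15, 17) ∪ [19, 31)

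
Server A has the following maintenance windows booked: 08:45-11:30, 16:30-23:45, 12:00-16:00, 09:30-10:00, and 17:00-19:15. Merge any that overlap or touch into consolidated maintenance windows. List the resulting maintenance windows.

Sort by start: 08:45–11:30, 09:30–10:00, 12:00–16:00, 16:30–23:45, 17:00–19:15.
09:30–10:00 overlaps/touches 08:45–11:30 → extend to 08:45–11:30.
12:00–16:00 is disjoint → start new block.
16:30–23:45 is disjoint → start new block.
17:00–19:15 overlaps/touches 16:30–23:45 → extend to 16:30–23:45.

08:45–11:30, 12:00–16:00, 16:30–23:45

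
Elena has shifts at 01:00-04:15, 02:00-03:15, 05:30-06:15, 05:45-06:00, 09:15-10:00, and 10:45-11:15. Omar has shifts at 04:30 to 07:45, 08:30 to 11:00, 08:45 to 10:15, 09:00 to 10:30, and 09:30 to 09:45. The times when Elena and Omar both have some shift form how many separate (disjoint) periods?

3

First set merges to 01:00-04:15, 05:30-06:15, 09:15-10:00, 10:45-11:15.
Second set merges to 04:30-07:45, 08:30-11:00.
A ∩ B = 05:30-06:15, 09:15-10:00, 10:45-11:00.
That is 3 disjoint pieces.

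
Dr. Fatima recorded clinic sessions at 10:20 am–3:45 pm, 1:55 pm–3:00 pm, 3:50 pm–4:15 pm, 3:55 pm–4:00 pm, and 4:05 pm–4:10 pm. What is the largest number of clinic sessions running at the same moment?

At 1:55 pm, 2 of the intervals are simultaneously active.
No point has more.

2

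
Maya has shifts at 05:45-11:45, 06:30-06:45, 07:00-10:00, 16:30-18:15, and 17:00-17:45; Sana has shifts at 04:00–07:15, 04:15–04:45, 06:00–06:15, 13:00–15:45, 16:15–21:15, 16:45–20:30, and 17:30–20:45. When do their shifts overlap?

05:45–07:15, 16:30–18:15

First set merges to 05:45–11:45, 16:30–18:15.
Second set merges to 04:00–07:15, 13:00–15:45, 16:15–21:15.
05:45–11:45 ∩ B → 05:45–07:15.
16:30–18:15 ∩ B → 16:30–18:15.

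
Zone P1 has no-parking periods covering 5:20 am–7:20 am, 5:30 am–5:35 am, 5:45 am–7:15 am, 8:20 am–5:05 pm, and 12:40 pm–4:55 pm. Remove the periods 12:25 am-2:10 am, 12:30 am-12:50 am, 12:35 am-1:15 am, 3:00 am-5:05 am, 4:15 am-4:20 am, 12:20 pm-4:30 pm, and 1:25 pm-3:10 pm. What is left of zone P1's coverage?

5:20 am–7:20 am, 8:20 am–12:20 pm, 4:30 pm–5:05 pm

A, merged: 5:20 am–7:20 am, 8:20 am–5:05 pm.
B, merged: 12:25 am–2:10 am, 3:00 am–5:05 am, 12:20 pm–4:30 pm.
5:20 am–7:20 am: no B overlap → unchanged.
8:20 am–5:05 pm minus B → 8:20 am–12:20 pm, 4:30 pm–5:05 pm.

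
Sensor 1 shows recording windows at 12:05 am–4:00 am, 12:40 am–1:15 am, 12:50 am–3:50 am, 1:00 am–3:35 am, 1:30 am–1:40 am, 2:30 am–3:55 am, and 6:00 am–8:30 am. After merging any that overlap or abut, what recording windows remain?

12:05 am–4:00 am, 6:00 am–8:30 am

12:40 am–1:15 am overlaps/touches 12:05 am–4:00 am → extend to 12:05 am–4:00 am.
12:50 am–3:50 am overlaps/touches 12:05 am–4:00 am → extend to 12:05 am–4:00 am.
1:00 am–3:35 am overlaps/touches 12:05 am–4:00 am → extend to 12:05 am–4:00 am.
1:30 am–1:40 am overlaps/touches 12:05 am–4:00 am → extend to 12:05 am–4:00 am.
2:30 am–3:55 am overlaps/touches 12:05 am–4:00 am → extend to 12:05 am–4:00 am.
6:00 am–8:30 am is disjoint → start new block.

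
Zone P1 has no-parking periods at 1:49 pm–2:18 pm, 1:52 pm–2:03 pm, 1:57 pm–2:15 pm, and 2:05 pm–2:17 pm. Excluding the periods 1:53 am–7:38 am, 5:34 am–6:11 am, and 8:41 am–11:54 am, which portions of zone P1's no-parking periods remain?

Merge the first list: 1:49 pm-2:18 pm.
Merge the second list: 1:53 am-7:38 am, 8:41 am-11:54 am.
1:49 pm-2:18 pm is untouched.

1:49 pm-2:18 pm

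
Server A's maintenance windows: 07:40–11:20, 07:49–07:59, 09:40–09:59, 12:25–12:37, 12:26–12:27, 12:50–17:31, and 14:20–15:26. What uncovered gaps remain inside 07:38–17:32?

07:38–07:40, 11:20–12:25, 12:37–12:50, 17:31–17:32

After merging, the occupied span is 07:40–11:20, 12:25–12:37, 12:50–17:31.
Complement within 07:38–17:32: 07:38–07:40, 11:20–12:25, 12:37–12:50, 17:31–17:32.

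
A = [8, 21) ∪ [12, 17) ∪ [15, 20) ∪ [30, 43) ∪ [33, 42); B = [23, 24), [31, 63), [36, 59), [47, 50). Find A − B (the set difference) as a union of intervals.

[8, 21) ∪ [30, 31)

First set merges to [8, 21), [30, 43).
Second set merges to [23, 24), [31, 63).
[8, 21) is untouched.
[30, 43) with B removed leaves [30, 31).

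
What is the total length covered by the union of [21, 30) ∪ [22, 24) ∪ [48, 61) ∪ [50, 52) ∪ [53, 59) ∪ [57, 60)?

Merged: [21, 30), [48, 61).
Lengths: 9 + 13 = 22.

22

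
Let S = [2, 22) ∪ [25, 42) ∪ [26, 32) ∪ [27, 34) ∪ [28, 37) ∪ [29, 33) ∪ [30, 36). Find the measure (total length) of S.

Merged: [2, 22), [25, 42).
Lengths: 20 + 17 = 37.

37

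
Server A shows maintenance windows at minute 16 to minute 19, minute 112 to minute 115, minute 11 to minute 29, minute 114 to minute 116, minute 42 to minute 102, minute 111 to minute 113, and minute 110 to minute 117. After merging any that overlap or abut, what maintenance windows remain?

minute 11 to minute 29, minute 42 to minute 102, minute 110 to minute 117

Sort by start: minute 11 to minute 29, minute 16 to minute 19, minute 42 to minute 102, minute 110 to minute 117, minute 111 to minute 113, minute 112 to minute 115, minute 114 to minute 116.
minute 16 to minute 19 overlaps/touches minute 11 to minute 29 → extend to minute 11 to minute 29.
minute 42 to minute 102 is disjoint → start new block.
minute 110 to minute 117 is disjoint → start new block.
minute 111 to minute 113 overlaps/touches minute 110 to minute 117 → extend to minute 110 to minute 117.
minute 112 to minute 115 overlaps/touches minute 110 to minute 117 → extend to minute 110 to minute 117.
minute 114 to minute 116 overlaps/touches minute 110 to minute 117 → extend to minute 110 to minute 117.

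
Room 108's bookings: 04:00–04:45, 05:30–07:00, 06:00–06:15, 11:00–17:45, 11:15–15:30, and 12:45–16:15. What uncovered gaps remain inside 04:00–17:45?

04:45-05:30, 07:00-11:00

Covered (merged): 04:00-04:45, 05:30-07:00, 11:00-17:45.
Gaps within 04:00-17:45: 04:45-05:30, 07:00-11:00.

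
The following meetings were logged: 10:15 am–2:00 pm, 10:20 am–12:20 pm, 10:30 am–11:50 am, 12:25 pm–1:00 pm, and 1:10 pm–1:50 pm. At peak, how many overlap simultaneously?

3

Walk the sorted start/end points keeping a running depth.
The depth first hits 3 at 10:30 am.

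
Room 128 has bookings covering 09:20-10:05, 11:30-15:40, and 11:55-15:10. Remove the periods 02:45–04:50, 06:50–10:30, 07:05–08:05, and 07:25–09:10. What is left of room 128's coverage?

11:30-15:40

First set merges to 09:20-10:05, 11:30-15:40.
Second set merges to 02:45-04:50, 06:50-10:30.
09:20-10:05: entirely removed.
11:30-15:40: nothing removed.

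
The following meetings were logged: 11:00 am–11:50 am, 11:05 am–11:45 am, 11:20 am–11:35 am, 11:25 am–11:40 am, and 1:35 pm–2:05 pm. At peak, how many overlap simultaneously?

4

Walk the sorted start/end points keeping a running depth.
The depth first hits 4 at 11:25 am.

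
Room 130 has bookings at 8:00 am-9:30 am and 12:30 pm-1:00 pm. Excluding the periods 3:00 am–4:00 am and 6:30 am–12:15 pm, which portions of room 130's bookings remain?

8:00 am–9:30 am: fully covered by B → removed.
12:30 pm–1:00 pm: no B overlap → unchanged.

12:30 pm–1:00 pm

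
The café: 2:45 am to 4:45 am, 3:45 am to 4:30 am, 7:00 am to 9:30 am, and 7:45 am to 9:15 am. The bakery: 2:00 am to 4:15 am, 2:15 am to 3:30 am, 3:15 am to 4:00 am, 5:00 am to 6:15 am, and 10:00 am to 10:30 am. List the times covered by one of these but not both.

2:00 am-2:45 am, 4:15 am-4:45 am, 5:00 am-6:15 am, 7:00 am-9:30 am, 10:00 am-10:30 am

A, merged: 2:45 am-4:45 am, 7:00 am-9:30 am.
B, merged: 2:00 am-4:15 am, 5:00 am-6:15 am, 10:00 am-10:30 am.
A but not B: 4:15 am-4:45 am, 7:00 am-9:30 am.
B but not A: 2:00 am-2:45 am, 5:00 am-6:15 am, 10:00 am-10:30 am.
Combining gives A △ B.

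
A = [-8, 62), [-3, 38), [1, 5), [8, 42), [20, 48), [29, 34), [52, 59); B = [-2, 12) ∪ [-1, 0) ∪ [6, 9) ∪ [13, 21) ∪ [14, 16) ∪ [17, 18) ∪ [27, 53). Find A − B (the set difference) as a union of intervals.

A, merged: [-8, 62).
B, merged: [-2, 12), [13, 21), [27, 53).
[-8, 62) with B removed leaves [-8, -2), [12, 13), [21, 27), [53, 62).

[-8, -2) ∪ [12, 13) ∪ [21, 27) ∪ [53, 62)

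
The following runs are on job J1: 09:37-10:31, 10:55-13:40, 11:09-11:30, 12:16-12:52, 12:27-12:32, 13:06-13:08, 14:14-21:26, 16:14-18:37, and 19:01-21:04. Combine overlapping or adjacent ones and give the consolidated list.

09:37–10:31, 10:55–13:40, 14:14–21:26

10:55–13:40 is disjoint → start new block.
11:09–11:30 overlaps/touches 10:55–13:40 → extend to 10:55–13:40.
12:16–12:52 overlaps/touches 10:55–13:40 → extend to 10:55–13:40.
12:27–12:32 overlaps/touches 10:55–13:40 → extend to 10:55–13:40.
13:06–13:08 overlaps/touches 10:55–13:40 → extend to 10:55–13:40.
14:14–21:26 is disjoint → start new block.
16:14–18:37 overlaps/touches 14:14–21:26 → extend to 14:14–21:26.
19:01–21:04 overlaps/touches 14:14–21:26 → extend to 14:14–21:26.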